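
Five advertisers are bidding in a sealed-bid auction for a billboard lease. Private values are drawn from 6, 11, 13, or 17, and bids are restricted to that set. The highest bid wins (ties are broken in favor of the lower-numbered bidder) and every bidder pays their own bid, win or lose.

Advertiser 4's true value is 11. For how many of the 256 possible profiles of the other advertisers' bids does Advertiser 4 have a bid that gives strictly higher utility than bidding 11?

254

Others bid (6, 6, 6, 13): truth gives -11; bid 13 gives -2 > -11. Violating.
Others bid (6, 6, 6, 17): truth gives -11; bid 6 gives -6 > -11. Violating.
Others bid (6, 6, 11, 6): truth gives -11; bid 13 gives -2 > -11. Violating.
Others bid (6, 6, 11, 11): truth gives -11; bid 13 gives -2 > -11. Violating.
Others bid (6, 6, 6, 6): truth gives 0; no alternative beats it.
Others bid (6, 6, 6, 11): truth gives 0; no alternative beats it.
(Checking all 256 profiles: 254 have a profitable deviation, 2 do not.)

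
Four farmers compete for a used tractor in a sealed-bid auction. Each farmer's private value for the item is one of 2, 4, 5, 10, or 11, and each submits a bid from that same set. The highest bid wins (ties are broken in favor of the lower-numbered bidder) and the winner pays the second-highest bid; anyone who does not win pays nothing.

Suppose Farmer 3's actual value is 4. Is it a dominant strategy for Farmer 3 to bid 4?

Check each profile of the others' bids and compare truth against every alternative bid.
Others bid (2, 2, 2): truth gives 2, best alternative gives 2.
Others bid (2, 2, 4): truth gives 0, best alternative gives 0.
Others bid (2, 2, 5): truth gives 0, best alternative gives 0.
Others bid (2, 2, 10): truth gives 0, best alternative gives 0.
Others bid (2, 2, 11): truth gives 0, best alternative gives 0.
Others bid (2, 4, 2): truth gives 0, best alternative gives 0.
(Remaining 119 profiles checked similarly; truth is weakly best in each.)
In every case the truthful bid is at least as good as any alternative, so it is a dominant strategy.

Yes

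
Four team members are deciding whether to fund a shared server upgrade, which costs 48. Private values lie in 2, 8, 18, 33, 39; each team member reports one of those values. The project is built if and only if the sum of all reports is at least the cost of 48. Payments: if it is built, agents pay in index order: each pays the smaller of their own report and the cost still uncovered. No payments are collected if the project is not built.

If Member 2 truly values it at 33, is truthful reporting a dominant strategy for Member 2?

Consider the case where Member 1 reports 2, Member 3 reports 2 and Member 4 reports 33.
Truthful report 33: project built, pays 33, utility 33 - 33 = 0.
Report 18 instead: project built, pays 18, utility 33 - 18 = 15.
Since 15 > 0, reporting 18 is strictly better here, so truthful reporting is not dominant.

No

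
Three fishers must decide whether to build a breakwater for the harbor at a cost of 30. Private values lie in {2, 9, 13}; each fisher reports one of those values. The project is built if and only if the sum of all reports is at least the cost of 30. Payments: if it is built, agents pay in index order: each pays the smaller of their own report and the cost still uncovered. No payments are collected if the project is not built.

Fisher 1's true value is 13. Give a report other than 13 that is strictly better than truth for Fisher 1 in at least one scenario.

Suppose Fisher 2 reports 9 and Fisher 3 reports 13.
Report 13: project built, pays 13, utility 13 - 13 = 0.
Report 9: project built, pays 9, utility 13 - 9 = 4.
So reporting 9 beats truth here (4 > 0).

9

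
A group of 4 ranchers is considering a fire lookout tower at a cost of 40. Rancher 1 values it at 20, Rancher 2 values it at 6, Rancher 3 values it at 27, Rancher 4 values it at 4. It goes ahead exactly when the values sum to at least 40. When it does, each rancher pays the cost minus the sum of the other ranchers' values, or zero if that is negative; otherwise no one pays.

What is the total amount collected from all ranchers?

13

Total value 57 ≥ cost 40, so it is built.
Rancher 1: others sum to 37; max(0, 40 - 37) = 3.
Rancher 2: others sum to 51; max(0, 40 - 51) = 0.
Rancher 3: others sum to 30; max(0, 40 - 30) = 10.
Rancher 4: others sum to 53; max(0, 40 - 53) = 0.
Total collected = 3 + 0 + 10 + 0 = 13.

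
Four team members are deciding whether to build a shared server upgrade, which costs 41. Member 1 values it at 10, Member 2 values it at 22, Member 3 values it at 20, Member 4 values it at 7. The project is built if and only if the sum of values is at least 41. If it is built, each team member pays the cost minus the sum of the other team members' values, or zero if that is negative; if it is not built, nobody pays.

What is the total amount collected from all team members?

6

Total value 59 ≥ cost 41, so it is built.
Member 1: others sum to 49; max(0, 41 - 49) = 0.
Member 2: others sum to 37; max(0, 41 - 37) = 4.
Member 3: others sum to 39; max(0, 41 - 39) = 2.
Member 4: others sum to 52; max(0, 41 - 52) = 0.
Total collected = 0 + 4 + 2 + 0 = 6.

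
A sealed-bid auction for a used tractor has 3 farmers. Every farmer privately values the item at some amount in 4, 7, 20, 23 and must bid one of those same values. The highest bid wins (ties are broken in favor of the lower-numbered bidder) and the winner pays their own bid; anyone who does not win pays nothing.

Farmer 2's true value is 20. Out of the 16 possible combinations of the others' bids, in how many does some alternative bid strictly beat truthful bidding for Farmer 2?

Others bid (4, 4): truth gives 0; bid 7 gives 13 > 0. Violating.
Others bid (4, 7): truth gives 0; bid 7 gives 13 > 0. Violating.
Others bid (4, 20): truth gives 0; no alternative beats it.
Others bid (4, 23): truth gives 0; no alternative beats it.
(Checking all 16 profiles: 2 have a profitable deviation, 14 do not.)

2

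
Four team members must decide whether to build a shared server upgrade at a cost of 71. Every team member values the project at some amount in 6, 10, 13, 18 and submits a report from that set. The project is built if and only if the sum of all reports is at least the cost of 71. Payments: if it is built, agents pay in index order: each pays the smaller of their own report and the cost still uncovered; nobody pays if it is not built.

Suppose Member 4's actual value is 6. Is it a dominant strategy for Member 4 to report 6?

Check each profile of the others' reports and compare truth against every alternative report.
Others report (6, 6, 6): truth gives 0, best alternative gives 0.
Others report (6, 6, 10): truth gives 0, best alternative gives 0.
Others report (6, 6, 13): truth gives 0, best alternative gives 0.
Others report (6, 6, 18): truth gives 0, best alternative gives 0.
Others report (6, 10, 6): truth gives 0, best alternative gives 0.
Others report (6, 10, 10): truth gives 0, best alternative gives 0.
(Remaining 58 profiles checked similarly; truth is weakly best in each.)
In every case the truthful report is at least as good as any alternative, so it is a dominant strategy.

Yes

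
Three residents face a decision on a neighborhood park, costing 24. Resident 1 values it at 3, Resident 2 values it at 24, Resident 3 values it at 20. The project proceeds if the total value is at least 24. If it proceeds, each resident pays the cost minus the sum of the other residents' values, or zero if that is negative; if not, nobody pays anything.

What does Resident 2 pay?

Total value 47 ≥ cost 24, so the project is built.
The other residents' values sum to 23.
Cost minus that sum is 24 - 23 = 1.

1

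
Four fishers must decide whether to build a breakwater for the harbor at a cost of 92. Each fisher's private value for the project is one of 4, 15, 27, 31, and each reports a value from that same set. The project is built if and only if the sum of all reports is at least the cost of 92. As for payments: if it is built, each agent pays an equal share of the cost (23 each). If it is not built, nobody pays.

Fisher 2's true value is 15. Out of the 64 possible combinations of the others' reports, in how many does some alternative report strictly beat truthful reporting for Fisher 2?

7

Others report (15, 31, 31): truth gives -8; report 4 gives 0 > -8. Violating.
Others report (27, 27, 27): truth gives -8; report 4 gives 0 > -8. Violating.
Others report (27, 27, 31): truth gives -8; report 4 gives 0 > -8. Violating.
Others report (27, 31, 27): truth gives -8; report 4 gives 0 > -8. Violating.
Others report (4, 4, 4): truth gives 0; no alternative beats it.
Others report (4, 4, 15): truth gives 0; no alternative beats it.
(Checking all 64 profiles: 7 have a profitable deviation, 57 do not.)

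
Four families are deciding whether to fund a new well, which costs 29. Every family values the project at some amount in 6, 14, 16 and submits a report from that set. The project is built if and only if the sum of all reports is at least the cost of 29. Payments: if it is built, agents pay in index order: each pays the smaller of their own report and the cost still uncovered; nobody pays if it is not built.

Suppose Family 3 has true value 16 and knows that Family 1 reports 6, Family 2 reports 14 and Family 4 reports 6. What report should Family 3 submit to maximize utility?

Report 6: project built, pays 6, utility 16 - 6 = 10.
Report 14: project built, pays 9, utility 16 - 9 = 7.
Report 16: project built, pays 9, utility 16 - 9 = 7.
The best choice is 6 with utility 10.

6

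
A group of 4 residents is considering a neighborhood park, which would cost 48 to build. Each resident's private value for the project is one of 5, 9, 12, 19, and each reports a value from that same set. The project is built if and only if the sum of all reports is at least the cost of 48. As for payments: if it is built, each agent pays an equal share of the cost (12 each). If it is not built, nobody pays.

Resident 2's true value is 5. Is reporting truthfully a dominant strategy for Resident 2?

Yes

Check each profile of the others' reports and compare truth against every alternative report.
Others report (9, 12, 19): truth gives 0, best alternative gives -7.
Others report (9, 19, 12): truth gives 0, best alternative gives -7.
Others report (12, 9, 19): truth gives 0, best alternative gives -7.
Others report (12, 19, 9): truth gives 0, best alternative gives -7.
Others report (19, 9, 12): truth gives 0, best alternative gives -7.
Others report (19, 12, 9): truth gives 0, best alternative gives -7.
(Remaining 58 profiles checked similarly; truth is weakly best in each.)
In every case the truthful report is at least as good as any alternative, so it is a dominant strategy.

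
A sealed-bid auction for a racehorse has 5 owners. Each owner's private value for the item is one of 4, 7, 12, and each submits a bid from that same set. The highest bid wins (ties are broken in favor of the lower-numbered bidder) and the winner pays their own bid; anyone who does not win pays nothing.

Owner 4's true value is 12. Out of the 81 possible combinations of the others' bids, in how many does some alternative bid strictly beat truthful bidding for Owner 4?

Others bid (4, 4, 4, 4): truth gives 0; bid 7 gives 5 > 0. Violating.
Others bid (4, 4, 4, 7): truth gives 0; bid 7 gives 5 > 0. Violating.
Others bid (4, 4, 4, 12): truth gives 0; no alternative beats it.
Others bid (4, 4, 7, 4): truth gives 0; no alternative beats it.
(Checking all 81 profiles: 2 have a profitable deviation, 79 do not.)

2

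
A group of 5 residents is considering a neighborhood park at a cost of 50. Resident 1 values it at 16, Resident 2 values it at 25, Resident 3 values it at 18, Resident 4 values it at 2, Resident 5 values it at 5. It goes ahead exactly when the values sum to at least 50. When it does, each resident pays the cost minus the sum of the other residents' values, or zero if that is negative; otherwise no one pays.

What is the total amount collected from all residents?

11

Total value 66 ≥ cost 50, so it is built.
Resident 1: others sum to 50; max(0, 50 - 50) = 0.
Resident 2: others sum to 41; max(0, 50 - 41) = 9.
Resident 3: others sum to 48; max(0, 50 - 48) = 2.
Resident 4: others sum to 64; max(0, 50 - 64) = 0.
Resident 5: others sum to 61; max(0, 50 - 61) = 0.
Total collected = 0 + 9 + 2 + 0 + 0 = 11.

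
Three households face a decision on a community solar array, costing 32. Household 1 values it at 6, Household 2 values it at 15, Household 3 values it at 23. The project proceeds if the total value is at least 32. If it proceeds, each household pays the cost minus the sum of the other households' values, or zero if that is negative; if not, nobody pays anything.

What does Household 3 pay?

Total value 44 ≥ cost 32, so the project is built.
The other households' values sum to 21.
Cost minus that sum is 32 - 21 = 11.

11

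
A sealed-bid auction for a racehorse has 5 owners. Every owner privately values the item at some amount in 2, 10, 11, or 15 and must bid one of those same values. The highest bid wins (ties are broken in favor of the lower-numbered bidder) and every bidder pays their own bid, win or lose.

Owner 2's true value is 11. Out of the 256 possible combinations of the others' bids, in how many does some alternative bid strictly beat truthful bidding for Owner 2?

Others bid (2, 2, 2, 2): truth gives 0; bid 10 gives 1 > 0. Violating.
Others bid (2, 2, 2, 10): truth gives 0; bid 10 gives 1 > 0. Violating.
Others bid (2, 2, 2, 15): truth gives -11; bid 2 gives -2 > -11. Violating.
Others bid (2, 2, 10, 2): truth gives 0; bid 10 gives 1 > 0. Violating.
Others bid (2, 2, 2, 11): truth gives 0; no alternative beats it.
Others bid (2, 2, 10, 11): truth gives 0; no alternative beats it.
(Checking all 256 profiles: 210 have a profitable deviation, 46 do not.)

210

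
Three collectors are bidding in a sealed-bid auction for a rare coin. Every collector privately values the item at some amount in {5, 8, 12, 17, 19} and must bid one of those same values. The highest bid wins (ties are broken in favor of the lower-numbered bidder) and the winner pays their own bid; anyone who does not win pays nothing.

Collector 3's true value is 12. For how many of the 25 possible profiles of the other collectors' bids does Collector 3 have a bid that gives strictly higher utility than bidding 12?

1

Others bid (5, 5): truth gives 0; bid 8 gives 4 > 0. Violating.
Others bid (5, 8): truth gives 0; no alternative beats it.
Others bid (5, 12): truth gives 0; no alternative beats it.
(Checking all 25 profiles: 1 has a profitable deviation, 24 do not.)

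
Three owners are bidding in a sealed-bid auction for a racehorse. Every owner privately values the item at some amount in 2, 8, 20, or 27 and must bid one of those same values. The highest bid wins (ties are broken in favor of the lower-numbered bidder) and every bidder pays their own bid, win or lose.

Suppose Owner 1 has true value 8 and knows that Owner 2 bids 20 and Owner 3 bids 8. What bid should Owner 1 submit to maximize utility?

Bid 2: loses but pays 2, utility -2.
Bid 8: loses but pays 8, utility -8.
Bid 20: wins, pays 20, utility 8 - 20 = -12.
Bid 27: wins, pays 27, utility 8 - 27 = -19.
The best choice is 2 with utility -2.

2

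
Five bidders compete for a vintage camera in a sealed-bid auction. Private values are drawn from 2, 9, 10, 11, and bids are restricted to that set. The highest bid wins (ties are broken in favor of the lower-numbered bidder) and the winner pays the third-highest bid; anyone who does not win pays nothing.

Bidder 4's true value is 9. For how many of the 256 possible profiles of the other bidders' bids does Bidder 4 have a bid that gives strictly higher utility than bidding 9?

Others bid (2, 2, 2, 10): truth gives 0; bid 10 gives 7 > 0. Violating.
Others bid (2, 2, 2, 11): truth gives 0; bid 11 gives 7 > 0. Violating.
Others bid (2, 2, 9, 2): truth gives 0; bid 10 gives 7 > 0. Violating.
Others bid (2, 2, 10, 2): truth gives 0; bid 11 gives 7 > 0. Violating.
Others bid (2, 2, 2, 2): truth gives 7; no alternative beats it.
Others bid (2, 2, 2, 9): truth gives 7; no alternative beats it.
(Checking all 256 profiles: 8 have a profitable deviation, 248 do not.)

8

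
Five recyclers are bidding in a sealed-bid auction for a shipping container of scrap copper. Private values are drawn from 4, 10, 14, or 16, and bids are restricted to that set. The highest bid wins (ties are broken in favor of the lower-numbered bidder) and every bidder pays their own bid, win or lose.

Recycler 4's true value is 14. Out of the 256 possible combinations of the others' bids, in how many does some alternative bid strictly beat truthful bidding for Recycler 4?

Others bid (4, 4, 4, 4): truth gives 0; bid 10 gives 4 > 0. Violating.
Others bid (4, 4, 4, 10): truth gives 0; bid 10 gives 4 > 0. Violating.
Others bid (4, 4, 4, 16): truth gives -14; bid 16 gives -2 > -14. Violating.
Others bid (4, 4, 10, 16): truth gives -14; bid 16 gives -2 > -14. Violating.
Others bid (4, 4, 4, 14): truth gives 0; no alternative beats it.
Others bid (4, 4, 10, 4): truth gives 0; no alternative beats it.
(Checking all 256 profiles: 234 have a profitable deviation, 22 do not.)

234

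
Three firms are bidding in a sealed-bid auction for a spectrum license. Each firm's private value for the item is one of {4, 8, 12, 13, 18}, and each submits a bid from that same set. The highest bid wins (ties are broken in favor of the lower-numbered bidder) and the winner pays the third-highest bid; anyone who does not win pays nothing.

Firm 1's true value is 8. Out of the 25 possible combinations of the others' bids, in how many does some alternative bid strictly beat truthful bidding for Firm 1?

Others bid (4, 12): truth gives 0; bid 12 gives 4 > 0. Violating.
Others bid (4, 13): truth gives 0; bid 13 gives 4 > 0. Violating.
Others bid (4, 18): truth gives 0; bid 18 gives 4 > 0. Violating.
Others bid (12, 4): truth gives 0; bid 12 gives 4 > 0. Violating.
Others bid (4, 4): truth gives 4; no alternative beats it.
Others bid (4, 8): truth gives 4; no alternative beats it.
(Checking all 25 profiles: 6 have a profitable deviation, 19 do not.)

6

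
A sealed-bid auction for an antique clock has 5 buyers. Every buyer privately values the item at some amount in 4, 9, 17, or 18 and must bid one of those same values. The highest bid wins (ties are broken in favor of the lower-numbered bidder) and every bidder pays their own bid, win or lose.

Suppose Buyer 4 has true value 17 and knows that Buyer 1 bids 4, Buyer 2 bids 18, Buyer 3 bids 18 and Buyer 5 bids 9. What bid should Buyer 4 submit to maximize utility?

4

Bid 4: loses but pays 4, utility -4.
Bid 9: loses but pays 9, utility -9.
Bid 17: loses but pays 17, utility -17.
Bid 18: loses but pays 18, utility -18.
The best choice is 4 with utility -4.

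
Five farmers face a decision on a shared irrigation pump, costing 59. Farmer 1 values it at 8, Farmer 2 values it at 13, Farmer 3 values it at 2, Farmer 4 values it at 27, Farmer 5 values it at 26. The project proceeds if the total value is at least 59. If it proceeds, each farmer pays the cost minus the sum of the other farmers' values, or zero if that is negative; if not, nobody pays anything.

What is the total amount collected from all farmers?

Total value 76 ≥ cost 59, so it is built.
Farmer 1: others sum to 68; max(0, 59 - 68) = 0.
Farmer 2: others sum to 63; max(0, 59 - 63) = 0.
Farmer 3: others sum to 74; max(0, 59 - 74) = 0.
Farmer 4: others sum to 49; max(0, 59 - 49) = 10.
Farmer 5: others sum to 50; max(0, 59 - 50) = 9.
Total collected = 0 + 0 + 0 + 10 + 9 = 19.

19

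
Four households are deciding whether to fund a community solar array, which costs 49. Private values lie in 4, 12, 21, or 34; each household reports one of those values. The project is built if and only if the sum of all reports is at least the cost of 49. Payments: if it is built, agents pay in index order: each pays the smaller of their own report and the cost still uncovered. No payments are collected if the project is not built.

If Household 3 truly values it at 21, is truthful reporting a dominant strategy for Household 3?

No

Consider the case where Household 1 reports 4, Household 2 reports 4 and Household 4 reports 34.
Truthful report 21: project built, pays 21, utility 21 - 21 = 0.
Report 12 instead: project built, pays 12, utility 21 - 12 = 9.
Since 9 > 0, reporting 12 is strictly better here, so truthful reporting is not dominant.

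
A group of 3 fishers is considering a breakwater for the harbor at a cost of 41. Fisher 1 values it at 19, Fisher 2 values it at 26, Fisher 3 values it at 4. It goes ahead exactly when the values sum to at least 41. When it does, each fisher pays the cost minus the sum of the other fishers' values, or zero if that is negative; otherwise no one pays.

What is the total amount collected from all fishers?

29

Total value 49 ≥ cost 41, so it is built.
Fisher 1: others sum to 30; max(0, 41 - 30) = 11.
Fisher 2: others sum to 23; max(0, 41 - 23) = 18.
Fisher 3: others sum to 45; max(0, 41 - 45) = 0.
Total collected = 11 + 18 + 0 = 29.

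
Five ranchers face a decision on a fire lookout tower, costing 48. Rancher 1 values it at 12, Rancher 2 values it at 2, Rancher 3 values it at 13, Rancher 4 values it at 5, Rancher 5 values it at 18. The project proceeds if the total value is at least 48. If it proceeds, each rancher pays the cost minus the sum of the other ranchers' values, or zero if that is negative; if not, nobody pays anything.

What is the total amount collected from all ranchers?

40

Total value 50 ≥ cost 48, so it is built.
Rancher 1: others sum to 38; max(0, 48 - 38) = 10.
Rancher 2: others sum to 48; max(0, 48 - 48) = 0.
Rancher 3: others sum to 37; max(0, 48 - 37) = 11.
Rancher 4: others sum to 45; max(0, 48 - 45) = 3.
Rancher 5: others sum to 32; max(0, 48 - 32) = 16.
Total collected = 10 + 0 + 11 + 3 + 16 = 40.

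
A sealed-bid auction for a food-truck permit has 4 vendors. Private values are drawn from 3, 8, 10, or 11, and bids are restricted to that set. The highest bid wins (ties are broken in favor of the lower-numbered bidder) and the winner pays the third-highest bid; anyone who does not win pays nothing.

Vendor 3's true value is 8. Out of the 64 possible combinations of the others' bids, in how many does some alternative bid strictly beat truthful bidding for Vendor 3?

6

Others bid (3, 3, 10): truth gives 0; bid 10 gives 5 > 0. Violating.
Others bid (3, 3, 11): truth gives 0; bid 11 gives 5 > 0. Violating.
Others bid (3, 8, 3): truth gives 0; bid 10 gives 5 > 0. Violating.
Others bid (3, 10, 3): truth gives 0; bid 11 gives 5 > 0. Violating.
Others bid (3, 3, 3): truth gives 5; no alternative beats it.
Others bid (3, 3, 8): truth gives 5; no alternative beats it.
(Checking all 64 profiles: 6 have a profitable deviation, 58 do not.)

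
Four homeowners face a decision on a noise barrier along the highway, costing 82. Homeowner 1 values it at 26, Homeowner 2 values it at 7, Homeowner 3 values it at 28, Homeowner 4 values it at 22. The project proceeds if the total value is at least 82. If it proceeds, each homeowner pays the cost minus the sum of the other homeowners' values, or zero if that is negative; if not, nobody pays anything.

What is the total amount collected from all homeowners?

79

Total value 83 ≥ cost 82, so it is built.
Homeowner 1: others sum to 57; max(0, 82 - 57) = 25.
Homeowner 2: others sum to 76; max(0, 82 - 76) = 6.
Homeowner 3: others sum to 55; max(0, 82 - 55) = 27.
Homeowner 4: others sum to 61; max(0, 82 - 61) = 21.
Total collected = 25 + 6 + 27 + 21 = 79.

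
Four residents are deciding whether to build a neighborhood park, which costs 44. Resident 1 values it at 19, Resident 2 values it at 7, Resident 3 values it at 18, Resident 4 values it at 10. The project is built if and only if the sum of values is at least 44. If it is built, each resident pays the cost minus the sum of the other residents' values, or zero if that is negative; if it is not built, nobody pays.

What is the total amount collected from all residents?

Total value 54 ≥ cost 44, so it is built.
Resident 1: others sum to 35; max(0, 44 - 35) = 9.
Resident 2: others sum to 47; max(0, 44 - 47) = 0.
Resident 3: others sum to 36; max(0, 44 - 36) = 8.
Resident 4: others sum to 44; max(0, 44 - 44) = 0.
Total collected = 9 + 0 + 8 + 0 = 17.

17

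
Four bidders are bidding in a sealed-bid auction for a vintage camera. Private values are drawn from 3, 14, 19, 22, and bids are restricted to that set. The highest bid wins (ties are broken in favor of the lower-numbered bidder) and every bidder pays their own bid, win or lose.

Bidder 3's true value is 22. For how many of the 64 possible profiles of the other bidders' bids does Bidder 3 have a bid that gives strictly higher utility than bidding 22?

40

Others bid (3, 3, 3): truth gives 0; bid 14 gives 8 > 0. Violating.
Others bid (3, 3, 14): truth gives 0; bid 14 gives 8 > 0. Violating.
Others bid (3, 3, 19): truth gives 0; bid 19 gives 3 > 0. Violating.
Others bid (3, 14, 3): truth gives 0; bid 19 gives 3 > 0. Violating.
Others bid (3, 3, 22): truth gives 0; no alternative beats it.
Others bid (3, 14, 22): truth gives 0; no alternative beats it.
(Checking all 64 profiles: 40 have a profitable deviation, 24 do not.)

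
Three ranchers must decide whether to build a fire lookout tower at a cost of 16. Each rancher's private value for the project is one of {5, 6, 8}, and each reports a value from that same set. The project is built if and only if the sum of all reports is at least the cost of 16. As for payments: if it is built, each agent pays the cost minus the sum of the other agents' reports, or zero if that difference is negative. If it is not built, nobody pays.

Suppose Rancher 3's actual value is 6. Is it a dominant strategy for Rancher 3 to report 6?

Check each profile of the others' reports and compare truth against every alternative report.
Others report (8, 8): truth gives 6, best alternative gives 6.
Others report (6, 8): truth gives 4, best alternative gives 4.
Others report (8, 6): truth gives 4, best alternative gives 4.
Others report (5, 8): truth gives 3, best alternative gives 3.
Others report (8, 5): truth gives 3, best alternative gives 3.
Others report (6, 6): truth gives 2, best alternative gives 2.
(Remaining 3 profiles checked similarly; truth is weakly best in each.)
In every case the truthful report is at least as good as any alternative, so it is a dominant strategy.

Yes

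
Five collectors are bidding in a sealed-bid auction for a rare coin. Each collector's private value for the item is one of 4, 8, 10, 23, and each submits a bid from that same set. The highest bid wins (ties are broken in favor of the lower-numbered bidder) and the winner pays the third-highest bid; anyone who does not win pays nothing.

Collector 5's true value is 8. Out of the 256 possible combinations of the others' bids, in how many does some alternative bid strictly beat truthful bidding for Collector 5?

8

Others bid (4, 4, 4, 8): truth gives 0; bid 10 gives 4 > 0. Violating.
Others bid (4, 4, 4, 10): truth gives 0; bid 23 gives 4 > 0. Violating.
Others bid (4, 4, 8, 4): truth gives 0; bid 10 gives 4 > 0. Violating.
Others bid (4, 4, 10, 4): truth gives 0; bid 23 gives 4 > 0. Violating.
Others bid (4, 4, 4, 4): truth gives 4; no alternative beats it.
Others bid (4, 4, 4, 23): truth gives 0; no alternative beats it.
(Checking all 256 profiles: 8 have a profitable deviation, 248 do not.)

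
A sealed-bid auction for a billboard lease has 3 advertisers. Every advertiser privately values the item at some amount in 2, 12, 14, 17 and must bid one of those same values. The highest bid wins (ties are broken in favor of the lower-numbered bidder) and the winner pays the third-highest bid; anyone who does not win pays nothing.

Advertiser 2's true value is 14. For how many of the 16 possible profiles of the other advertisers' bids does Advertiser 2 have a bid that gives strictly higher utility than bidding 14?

Others bid (2, 17): truth gives 0; bid 17 gives 12 > 0. Violating.
Others bid (12, 17): truth gives 0; bid 17 gives 2 > 0. Violating.
Others bid (14, 2): truth gives 0; bid 17 gives 12 > 0. Violating.
Others bid (14, 12): truth gives 0; bid 17 gives 2 > 0. Violating.
Others bid (2, 2): truth gives 12; no alternative beats it.
Others bid (2, 12): truth gives 12; no alternative beats it.
(Checking all 16 profiles: 4 have a profitable deviation, 12 do not.)

4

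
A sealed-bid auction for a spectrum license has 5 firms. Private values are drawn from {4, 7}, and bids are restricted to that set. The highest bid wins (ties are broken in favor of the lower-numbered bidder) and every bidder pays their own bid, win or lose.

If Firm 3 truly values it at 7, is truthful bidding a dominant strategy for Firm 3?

No

Consider the case where Firm 1 bids 4, Firm 2 bids 7, Firm 4 bids 4 and Firm 5 bids 4.
Truthful bid 7: loses but pays 7, utility -7.
Bid 4 instead: loses but pays 4, utility -4.
Since -4 > -7, bidding 4 is strictly better here, so truthful bidding is not dominant.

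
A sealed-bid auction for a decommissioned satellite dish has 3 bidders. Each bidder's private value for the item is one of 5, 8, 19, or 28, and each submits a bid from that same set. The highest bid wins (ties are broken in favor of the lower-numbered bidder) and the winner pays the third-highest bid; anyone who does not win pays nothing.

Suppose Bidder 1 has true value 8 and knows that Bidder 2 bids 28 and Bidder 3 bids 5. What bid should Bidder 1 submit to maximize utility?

Bid 5: loses, pays 0, utility 0.
Bid 8: loses, pays 0, utility 0.
Bid 19: loses, pays 0, utility 0.
Bid 28: wins, pays 5, utility 8 - 5 = 3.
The best choice is 28 with utility 3.

28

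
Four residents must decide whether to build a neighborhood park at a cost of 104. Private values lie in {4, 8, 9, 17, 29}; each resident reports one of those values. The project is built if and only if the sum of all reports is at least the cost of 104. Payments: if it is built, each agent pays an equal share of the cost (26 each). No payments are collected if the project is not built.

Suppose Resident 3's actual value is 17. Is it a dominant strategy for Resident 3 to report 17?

No

Consider the case where Resident 1 reports 29, Resident 2 reports 29 and Resident 4 reports 29.
Truthful report 17: project built, pays 26, utility 17 - 26 = -9.
Report 4 instead: project not built, utility 0.
Since 0 > -9, reporting 4 is strictly better here, so truthful reporting is not dominant.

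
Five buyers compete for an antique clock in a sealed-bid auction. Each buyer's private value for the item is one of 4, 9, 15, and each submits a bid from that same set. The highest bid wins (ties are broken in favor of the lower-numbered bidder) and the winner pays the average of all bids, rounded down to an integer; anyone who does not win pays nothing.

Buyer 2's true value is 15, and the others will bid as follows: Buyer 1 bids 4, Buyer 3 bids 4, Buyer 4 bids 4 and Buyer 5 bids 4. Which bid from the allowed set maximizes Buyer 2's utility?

9

Bid 4: loses, pays 0, utility 0.
Bid 9: wins, pays 5, utility 15 - 5 = 10.
Bid 15: wins, pays 6, utility 15 - 6 = 9.
The best choice is 9 with utility 10.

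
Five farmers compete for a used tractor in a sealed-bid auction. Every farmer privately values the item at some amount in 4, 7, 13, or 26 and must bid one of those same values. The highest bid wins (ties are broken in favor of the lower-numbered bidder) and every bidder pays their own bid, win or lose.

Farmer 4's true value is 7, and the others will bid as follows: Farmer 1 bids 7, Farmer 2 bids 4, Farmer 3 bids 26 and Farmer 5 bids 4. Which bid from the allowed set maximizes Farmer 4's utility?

4

Bid 4: loses but pays 4, utility -4.
Bid 7: loses but pays 7, utility -7.
Bid 13: loses but pays 13, utility -13.
Bid 26: loses but pays 26, utility -26.
The best choice is 4 with utility -4.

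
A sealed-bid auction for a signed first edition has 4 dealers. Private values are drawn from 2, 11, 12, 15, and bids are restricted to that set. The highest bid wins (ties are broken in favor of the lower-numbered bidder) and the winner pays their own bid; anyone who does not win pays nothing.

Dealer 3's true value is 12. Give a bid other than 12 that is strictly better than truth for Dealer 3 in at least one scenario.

Suppose Dealer 1 bids 2, Dealer 2 bids 2 and Dealer 4 bids 2.
Bid 12: wins, pays 12, utility 12 - 12 = 0.
Bid 11: wins, pays 11, utility 12 - 11 = 1.
So bidding 11 beats truth here (1 > 0).

11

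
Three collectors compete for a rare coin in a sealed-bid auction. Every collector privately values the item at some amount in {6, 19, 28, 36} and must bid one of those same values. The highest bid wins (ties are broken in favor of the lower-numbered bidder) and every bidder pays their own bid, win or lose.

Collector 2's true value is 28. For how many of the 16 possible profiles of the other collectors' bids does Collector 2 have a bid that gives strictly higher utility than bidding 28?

Others bid (6, 6): truth gives 0; bid 19 gives 9 > 0. Violating.
Others bid (6, 19): truth gives 0; bid 19 gives 9 > 0. Violating.
Others bid (6, 36): truth gives -28; bid 6 gives -6 > -28. Violating.
Others bid (19, 36): truth gives -28; bid 6 gives -6 > -28. Violating.
Others bid (6, 28): truth gives 0; no alternative beats it.
Others bid (19, 6): truth gives 0; no alternative beats it.
(Checking all 16 profiles: 12 have a profitable deviation, 4 do not.)

12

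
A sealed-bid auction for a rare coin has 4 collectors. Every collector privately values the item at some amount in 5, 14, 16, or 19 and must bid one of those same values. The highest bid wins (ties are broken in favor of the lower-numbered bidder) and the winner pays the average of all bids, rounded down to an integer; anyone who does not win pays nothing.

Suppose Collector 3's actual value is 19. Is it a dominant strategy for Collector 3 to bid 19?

Consider the case where Collector 1 bids 5, Collector 2 bids 5 and Collector 4 bids 5.
Truthful bid 19: wins, pays 8, utility 19 - 8 = 11.
Bid 14 instead: wins, pays 7, utility 19 - 7 = 12.
Since 12 > 11, bidding 14 is strictly better here, so truthful bidding is not dominant.

No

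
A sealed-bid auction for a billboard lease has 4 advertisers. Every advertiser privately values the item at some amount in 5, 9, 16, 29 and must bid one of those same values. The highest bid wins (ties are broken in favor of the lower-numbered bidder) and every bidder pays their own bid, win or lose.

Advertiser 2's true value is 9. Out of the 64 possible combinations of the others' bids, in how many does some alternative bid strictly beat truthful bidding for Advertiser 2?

Others bid (5, 5, 16): truth gives -9; bid 5 gives -5 > -9. Violating.
Others bid (5, 5, 29): truth gives -9; bid 5 gives -5 > -9. Violating.
Others bid (5, 9, 16): truth gives -9; bid 5 gives -5 > -9. Violating.
Others bid (5, 9, 29): truth gives -9; bid 5 gives -5 > -9. Violating.
Others bid (5, 5, 5): truth gives 0; no alternative beats it.
Others bid (5, 5, 9): truth gives 0; no alternative beats it.
(Checking all 64 profiles: 60 have a profitable deviation, 4 do not.)

60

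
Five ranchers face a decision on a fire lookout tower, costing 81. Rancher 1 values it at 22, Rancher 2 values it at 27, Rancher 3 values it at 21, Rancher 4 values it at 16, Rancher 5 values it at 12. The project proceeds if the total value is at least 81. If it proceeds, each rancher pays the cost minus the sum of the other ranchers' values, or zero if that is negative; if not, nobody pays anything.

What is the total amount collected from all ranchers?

19

Total value 98 ≥ cost 81, so it is built.
Rancher 1: others sum to 76; max(0, 81 - 76) = 5.
Rancher 2: others sum to 71; max(0, 81 - 71) = 10.
Rancher 3: others sum to 77; max(0, 81 - 77) = 4.
Rancher 4: others sum to 82; max(0, 81 - 82) = 0.
Rancher 5: others sum to 86; max(0, 81 - 86) = 0.
Total collected = 5 + 10 + 4 + 0 + 0 = 19.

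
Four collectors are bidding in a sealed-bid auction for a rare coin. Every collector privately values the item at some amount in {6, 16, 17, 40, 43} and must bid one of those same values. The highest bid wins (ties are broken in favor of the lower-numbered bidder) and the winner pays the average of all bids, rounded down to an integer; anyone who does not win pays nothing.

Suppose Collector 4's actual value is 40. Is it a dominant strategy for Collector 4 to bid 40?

No

Consider the case where Collector 1 bids 6, Collector 2 bids 6 and Collector 3 bids 6.
Truthful bid 40: wins, pays 14, utility 40 - 14 = 26.
Bid 16 instead: wins, pays 8, utility 40 - 8 = 32.
Since 32 > 26, bidding 16 is strictly better here, so truthful bidding is not dominant.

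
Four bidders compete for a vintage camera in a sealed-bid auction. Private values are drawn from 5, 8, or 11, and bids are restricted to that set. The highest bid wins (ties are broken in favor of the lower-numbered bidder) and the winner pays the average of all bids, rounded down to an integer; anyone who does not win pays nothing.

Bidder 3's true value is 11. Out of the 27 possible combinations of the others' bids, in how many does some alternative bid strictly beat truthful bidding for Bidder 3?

2

Others bid (5, 5, 5): truth gives 5; bid 8 gives 6 > 5. Violating.
Others bid (5, 5, 8): truth gives 4; bid 8 gives 5 > 4. Violating.
Others bid (5, 5, 11): truth gives 3; no alternative beats it.
Others bid (5, 8, 5): truth gives 4; no alternative beats it.
(Checking all 27 profiles: 2 have a profitable deviation, 25 do not.)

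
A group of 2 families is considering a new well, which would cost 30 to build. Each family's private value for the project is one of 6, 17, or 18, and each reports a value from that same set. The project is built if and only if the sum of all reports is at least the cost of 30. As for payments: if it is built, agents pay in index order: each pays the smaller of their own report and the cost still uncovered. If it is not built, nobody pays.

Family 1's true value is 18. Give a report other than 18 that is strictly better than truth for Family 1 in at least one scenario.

Suppose Family 2 reports 17.
Report 18: project built, pays 18, utility 18 - 18 = 0.
Report 17: project built, pays 17, utility 18 - 17 = 1.
So reporting 17 beats truth here (1 > 0).

17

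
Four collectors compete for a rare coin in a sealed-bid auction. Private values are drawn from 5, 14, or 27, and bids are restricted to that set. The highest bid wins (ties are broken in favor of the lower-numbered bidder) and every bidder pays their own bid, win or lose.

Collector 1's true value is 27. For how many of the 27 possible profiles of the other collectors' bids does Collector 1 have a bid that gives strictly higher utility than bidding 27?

Others bid (5, 5, 5): truth gives 0; bid 5 gives 22 > 0. Violating.
Others bid (5, 5, 14): truth gives 0; bid 14 gives 13 > 0. Violating.
Others bid (5, 14, 5): truth gives 0; bid 14 gives 13 > 0. Violating.
Others bid (5, 14, 14): truth gives 0; bid 14 gives 13 > 0. Violating.
Others bid (5, 5, 27): truth gives 0; no alternative beats it.
Others bid (5, 14, 27): truth gives 0; no alternative beats it.
(Checking all 27 profiles: 8 have a profitable deviation, 19 do not.)

8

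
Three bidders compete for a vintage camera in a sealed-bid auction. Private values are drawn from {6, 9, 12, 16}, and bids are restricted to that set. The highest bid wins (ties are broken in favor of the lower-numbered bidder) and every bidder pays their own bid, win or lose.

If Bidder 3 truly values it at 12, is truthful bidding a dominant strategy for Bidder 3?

Consider the case where Bidder 1 bids 6 and Bidder 2 bids 6.
Truthful bid 12: wins, pays 12, utility 12 - 12 = 0.
Bid 9 instead: wins, pays 9, utility 12 - 9 = 3.
Since 3 > 0, bidding 9 is strictly better here, so truthful bidding is not dominant.

No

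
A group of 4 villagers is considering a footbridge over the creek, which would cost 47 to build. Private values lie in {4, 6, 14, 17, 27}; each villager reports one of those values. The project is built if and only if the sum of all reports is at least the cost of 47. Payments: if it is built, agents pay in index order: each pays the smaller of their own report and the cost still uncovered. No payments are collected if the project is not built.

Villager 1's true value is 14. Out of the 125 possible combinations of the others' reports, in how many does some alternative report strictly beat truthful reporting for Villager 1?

57

Others report (4, 14, 27): truth gives 0; report 4 gives 10 > 0. Violating.
Others report (4, 17, 27): truth gives 0; report 4 gives 10 > 0. Violating.
Others report (4, 27, 14): truth gives 0; report 4 gives 10 > 0. Violating.
Others report (4, 27, 17): truth gives 0; report 4 gives 10 > 0. Violating.
Others report (4, 4, 4): truth gives 0; no alternative beats it.
Others report (4, 4, 6): truth gives 0; no alternative beats it.
(Checking all 125 profiles: 57 have a profitable deviation, 68 do not.)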